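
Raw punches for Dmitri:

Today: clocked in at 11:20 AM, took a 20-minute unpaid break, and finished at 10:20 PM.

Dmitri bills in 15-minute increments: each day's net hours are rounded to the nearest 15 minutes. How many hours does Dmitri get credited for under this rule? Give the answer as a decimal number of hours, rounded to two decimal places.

10.75 hours

Today: 11:20 AM–10:20 PM = 11 h 0 min − 20 min = 10 h 40 min → rounds to 10 h 45 min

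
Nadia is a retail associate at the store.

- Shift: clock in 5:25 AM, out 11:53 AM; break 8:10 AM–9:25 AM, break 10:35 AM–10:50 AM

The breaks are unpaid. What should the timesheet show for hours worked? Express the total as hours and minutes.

Shift: 5:25 AM–11:53 AM = 6 h 28 min; less 90 min break → 4 h 58 min

4 h 58 min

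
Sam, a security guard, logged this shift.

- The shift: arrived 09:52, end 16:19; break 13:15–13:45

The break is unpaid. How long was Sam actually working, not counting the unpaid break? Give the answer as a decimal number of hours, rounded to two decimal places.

5.95 hours

The shift: 09:52–16:19 = 6 h 27 min; less 30 min break → 5 h 57 min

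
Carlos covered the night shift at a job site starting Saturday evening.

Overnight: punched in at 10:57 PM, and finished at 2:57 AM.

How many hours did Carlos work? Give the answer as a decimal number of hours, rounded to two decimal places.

Overnight: 10:57 PM → midnight = 1 h 3 min; midnight → 2:57 AM = 2 h 57 min; span 4 h 0 min

4.00 hours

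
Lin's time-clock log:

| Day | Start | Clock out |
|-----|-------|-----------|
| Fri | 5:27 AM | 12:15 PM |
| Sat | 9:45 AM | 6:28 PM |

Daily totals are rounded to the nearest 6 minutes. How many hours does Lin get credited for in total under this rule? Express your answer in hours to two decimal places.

15.50 hours

Fri: 5:27 AM–12:15 PM = 6 h 48 min → rounds to 6 h 48 min
Sat: 9:45 AM–6:28 PM = 8 h 43 min → rounds to 8 h 42 min
Total credited: 15 h 30 min.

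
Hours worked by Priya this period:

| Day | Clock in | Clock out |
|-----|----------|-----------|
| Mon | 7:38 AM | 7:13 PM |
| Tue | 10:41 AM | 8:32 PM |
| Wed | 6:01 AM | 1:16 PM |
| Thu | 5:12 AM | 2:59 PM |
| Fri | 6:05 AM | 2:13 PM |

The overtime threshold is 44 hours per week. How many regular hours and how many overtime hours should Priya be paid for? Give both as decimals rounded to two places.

Regular 44.00 hours, overtime 2.60 hours

Mon: 7:38 AM–7:13 PM = 11 h 35 min
Tue: 10:41 AM–8:32 PM = 9 h 51 min
Wed: 6:01 AM–1:16 PM = 7 h 15 min
Thu: 5:12 AM–2:59 PM = 9 h 47 min
Fri: 6:05 AM–2:13 PM = 8 h 8 min
Total worked: 46 h 36 min = 46.60 h.
Threshold 44 h → overtime 2 h 36 min, regular 44 h 0 min.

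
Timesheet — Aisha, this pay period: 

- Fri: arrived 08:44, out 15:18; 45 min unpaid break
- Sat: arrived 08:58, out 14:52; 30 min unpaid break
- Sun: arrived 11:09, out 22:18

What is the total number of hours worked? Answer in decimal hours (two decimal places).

22.37 hours

Fri: 08:44–15:18 = 6 h 34 min; less 45 min break → 5 h 49 min
Sat: 08:58–14:52 = 5 h 54 min; less 30 min break → 5 h 24 min
Sun: 11:09–22:18 = 11 h 9 min
Total: 5 h 49 min + 5 h 24 min + 11 h 9 min = 22 h 22 min.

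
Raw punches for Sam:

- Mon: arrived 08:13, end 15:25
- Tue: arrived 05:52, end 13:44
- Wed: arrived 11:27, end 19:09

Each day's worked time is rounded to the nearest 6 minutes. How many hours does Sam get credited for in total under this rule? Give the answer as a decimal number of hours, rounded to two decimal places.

Mon: 08:13–15:25 = 7 h 12 min → rounds to 7 h 12 min
Tue: 05:52–13:44 = 7 h 52 min → rounds to 7 h 54 min
Wed: 11:27–19:09 = 7 h 42 min → rounds to 7 h 42 min
Total credited: 22 h 48 min.

22.80 hours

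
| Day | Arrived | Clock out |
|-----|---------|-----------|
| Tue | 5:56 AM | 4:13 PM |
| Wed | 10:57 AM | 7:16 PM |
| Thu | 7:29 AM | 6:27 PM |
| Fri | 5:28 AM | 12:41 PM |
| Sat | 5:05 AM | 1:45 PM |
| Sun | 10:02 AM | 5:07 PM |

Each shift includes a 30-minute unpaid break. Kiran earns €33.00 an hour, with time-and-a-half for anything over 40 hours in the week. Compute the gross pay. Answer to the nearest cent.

€1791.90

Tue: 5:56 AM–4:13 PM = 10 h 17 min; less 30 min break → 9 h 47 min
Wed: 10:57 AM–7:16 PM = 8 h 19 min; less 30 min break → 7 h 49 min
Thu: 7:29 AM–6:27 PM = 10 h 58 min; less 30 min break → 10 h 28 min
Fri: 5:28 AM–12:41 PM = 7 h 13 min; less 30 min break → 6 h 43 min
Sat: 5:05 AM–1:45 PM = 8 h 40 min; less 30 min break → 8 h 10 min
Sun: 10:02 AM–5:07 PM = 7 h 5 min; less 30 min break → 6 h 35 min
Total worked: 49 h 32 min = 2972 min.
Regular 40 h 0 min = 2400 min at €33.00/h; overtime 9 h 32 min = 572 min at €49.50/h.
Pay = (2400 × €33.00 + 572 × €49.50) ÷ 60 = €1791.90.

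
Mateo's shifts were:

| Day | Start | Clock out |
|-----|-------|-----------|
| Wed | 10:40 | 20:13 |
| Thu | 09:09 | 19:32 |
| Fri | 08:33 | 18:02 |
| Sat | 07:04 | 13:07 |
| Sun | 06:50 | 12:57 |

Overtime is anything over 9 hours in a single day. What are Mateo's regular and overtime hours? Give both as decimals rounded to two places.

Regular 39.17 hours, overtime 2.42 hours

Wed: 10:40–20:13 = 9 h 33 min
Thu: 09:09–19:32 = 10 h 23 min
Fri: 08:33–18:02 = 9 h 29 min
Sat: 07:04–13:07 = 6 h 3 min
Sun: 06:50–12:57 = 6 h 7 min
Wed reg 9 h 0 min / OT 0 h 33 min; Thu reg 9 h 0 min / OT 1 h 23 min; Fri reg 9 h 0 min / OT 0 h 29 min; Sat reg 6 h 3 min / OT 0 h 0 min; Sun reg 6 h 7 min / OT 0 h 0 min.
Totals: regular 39 h 10 min, overtime 2 h 25 min.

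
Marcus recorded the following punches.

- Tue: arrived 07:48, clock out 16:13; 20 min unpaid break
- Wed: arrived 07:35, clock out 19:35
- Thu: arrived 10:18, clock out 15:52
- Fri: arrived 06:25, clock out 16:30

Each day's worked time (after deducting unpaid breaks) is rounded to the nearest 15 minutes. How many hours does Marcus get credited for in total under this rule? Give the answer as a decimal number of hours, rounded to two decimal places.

35.50 hours

Tue: 07:48–16:13 = 8 h 25 min − 20 min = 8 h 5 min → rounds to 8 h 0 min
Wed: 07:35–19:35 = 12 h 0 min → rounds to 12 h 0 min
Thu: 10:18–15:52 = 5 h 34 min → rounds to 5 h 30 min
Fri: 06:25–16:30 = 10 h 5 min → rounds to 10 h 0 min
Total credited: 35 h 30 min.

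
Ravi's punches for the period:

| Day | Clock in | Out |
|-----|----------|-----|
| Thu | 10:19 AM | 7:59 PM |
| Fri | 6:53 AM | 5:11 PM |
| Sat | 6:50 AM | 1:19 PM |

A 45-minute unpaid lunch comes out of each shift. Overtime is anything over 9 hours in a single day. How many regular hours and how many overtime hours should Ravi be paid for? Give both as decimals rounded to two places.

Regular 23.65 hours, overtime 0.55 hours

Thu: 10:19 AM–7:59 PM = 9 h 40 min; less 45 min break → 8 h 55 min
Fri: 6:53 AM–5:11 PM = 10 h 18 min; less 45 min break → 9 h 33 min
Sat: 6:50 AM–1:19 PM = 6 h 29 min; less 45 min break → 5 h 44 min
Thu reg 8 h 55 min / OT 0 h 0 min; Fri reg 9 h 0 min / OT 0 h 33 min; Sat reg 5 h 44 min / OT 0 h 0 min.
Totals: regular 23 h 39 min, overtime 0 h 33 min.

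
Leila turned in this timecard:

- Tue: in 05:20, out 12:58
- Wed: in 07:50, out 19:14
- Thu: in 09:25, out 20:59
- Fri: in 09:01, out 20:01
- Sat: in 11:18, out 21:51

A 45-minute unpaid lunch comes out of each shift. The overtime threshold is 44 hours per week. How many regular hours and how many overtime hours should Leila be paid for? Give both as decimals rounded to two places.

Tue: 05:20–12:58 = 7 h 38 min; less 45 min break → 6 h 53 min
Wed: 07:50–19:14 = 11 h 24 min; less 45 min break → 10 h 39 min
Thu: 09:25–20:59 = 11 h 34 min; less 45 min break → 10 h 49 min
Fri: 09:01–20:01 = 11 h 0 min; less 45 min break → 10 h 15 min
Sat: 11:18–21:51 = 10 h 33 min; less 45 min break → 9 h 48 min
Total worked: 48 h 24 min = 48.40 h.
Threshold 44 h → overtime 4 h 24 min, regular 44 h 0 min.

Regular 44.00 hours, overtime 4.40 hours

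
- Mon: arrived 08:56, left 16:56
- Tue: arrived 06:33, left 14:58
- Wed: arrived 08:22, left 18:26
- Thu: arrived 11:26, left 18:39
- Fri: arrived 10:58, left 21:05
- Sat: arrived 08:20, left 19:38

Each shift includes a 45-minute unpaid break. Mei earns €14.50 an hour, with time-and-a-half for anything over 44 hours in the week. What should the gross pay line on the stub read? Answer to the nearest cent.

€781.91

Mon: 08:56–16:56 = 8 h 0 min; less 45 min break → 7 h 15 min
Tue: 06:33–14:58 = 8 h 25 min; less 45 min break → 7 h 40 min
Wed: 08:22–18:26 = 10 h 4 min; less 45 min break → 9 h 19 min
Thu: 11:26–18:39 = 7 h 13 min; less 45 min break → 6 h 28 min
Fri: 10:58–21:05 = 10 h 7 min; less 45 min break → 9 h 22 min
Sat: 08:20–19:38 = 11 h 18 min; less 45 min break → 10 h 33 min
Total worked: 50 h 37 min = 3037 min.
Regular 44 h 0 min = 2640 min at €14.50/h; overtime 6 h 37 min = 397 min at €21.75/h.
Pay = (2640 × €14.50 + 397 × €21.75) ÷ 60 = €781.91.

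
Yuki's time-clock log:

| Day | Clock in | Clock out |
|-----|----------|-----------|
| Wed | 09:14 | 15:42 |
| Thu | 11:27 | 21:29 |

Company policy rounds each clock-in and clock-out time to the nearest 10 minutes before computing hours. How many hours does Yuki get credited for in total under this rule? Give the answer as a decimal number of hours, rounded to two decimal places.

Wed: in 09:14→09:10, out 15:42→15:40; 6 h 30 min
Thu: in 11:27→11:30, out 21:29→21:30; 10 h 0 min
Total credited: 16 h 30 min.

16.50 hours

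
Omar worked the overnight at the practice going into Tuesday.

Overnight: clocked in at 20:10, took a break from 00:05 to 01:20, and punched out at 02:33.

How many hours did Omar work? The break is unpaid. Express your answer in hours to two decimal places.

5.13 hours

Overnight: 20:10 → midnight = 3 h 50 min; midnight → 02:33 = 2 h 33 min; span 6 h 23 min; less 75 min break → 5 h 8 min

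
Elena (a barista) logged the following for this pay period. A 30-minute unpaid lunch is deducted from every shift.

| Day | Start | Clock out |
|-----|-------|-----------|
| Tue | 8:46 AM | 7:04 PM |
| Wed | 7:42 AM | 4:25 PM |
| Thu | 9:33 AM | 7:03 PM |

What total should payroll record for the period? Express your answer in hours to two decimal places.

27.02 hours

Tue: 8:46 AM–7:04 PM = 10 h 18 min; less 30 min break → 9 h 48 min
Wed: 7:42 AM–4:25 PM = 8 h 43 min; less 30 min break → 8 h 13 min
Thu: 9:33 AM–7:03 PM = 9 h 30 min; less 30 min break → 9 h 0 min
Total: 9 h 48 min + 8 h 13 min + 9 h 0 min = 27 h 1 min.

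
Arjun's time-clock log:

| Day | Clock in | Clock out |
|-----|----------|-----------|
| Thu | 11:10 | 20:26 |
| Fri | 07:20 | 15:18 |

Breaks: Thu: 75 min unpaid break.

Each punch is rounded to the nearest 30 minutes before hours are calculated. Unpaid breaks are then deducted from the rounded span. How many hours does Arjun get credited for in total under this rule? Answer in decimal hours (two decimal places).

Thu: in 11:10→11:00, out 20:26→20:30; 9 h 30 min − 75 min = 8 h 15 min
Fri: in 07:20→07:30, out 15:18→15:30; 8 h 0 min
Total credited: 16 h 15 min.

16.25 hours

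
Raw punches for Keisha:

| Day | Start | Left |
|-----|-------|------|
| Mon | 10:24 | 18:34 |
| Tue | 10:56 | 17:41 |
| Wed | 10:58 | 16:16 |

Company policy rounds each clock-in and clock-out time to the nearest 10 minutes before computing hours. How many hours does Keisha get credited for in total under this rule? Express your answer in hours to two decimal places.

20.17 hours

Mon: in 10:24→10:20, out 18:34→18:30; 8 h 10 min
Tue: in 10:56→11:00, out 17:41→17:40; 6 h 40 min
Wed: in 10:58→11:00, out 16:16→16:20; 5 h 20 min
Total credited: 20 h 10 min.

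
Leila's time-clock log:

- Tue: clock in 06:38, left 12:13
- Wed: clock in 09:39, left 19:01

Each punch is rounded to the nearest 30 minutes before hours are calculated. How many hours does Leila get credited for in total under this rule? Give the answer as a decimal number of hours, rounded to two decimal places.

15.00 hours

Tue: in 06:38→06:30, out 12:13→12:00; 5 h 30 min
Wed: in 09:39→09:30, out 19:01→19:00; 9 h 30 min
Total credited: 15 h 0 min.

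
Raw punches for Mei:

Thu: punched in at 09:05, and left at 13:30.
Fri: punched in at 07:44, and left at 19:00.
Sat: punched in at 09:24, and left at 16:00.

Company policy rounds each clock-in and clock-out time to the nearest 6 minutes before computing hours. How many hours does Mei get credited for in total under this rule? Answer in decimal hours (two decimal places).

22.30 hours

Thu: in 09:05→09:06, out 13:30→13:30; 4 h 24 min
Fri: in 07:44→07:42, out 19:00→19:00; 11 h 18 min
Sat: in 09:24→09:24, out 16:00→16:00; 6 h 36 min
Total credited: 22 h 18 min.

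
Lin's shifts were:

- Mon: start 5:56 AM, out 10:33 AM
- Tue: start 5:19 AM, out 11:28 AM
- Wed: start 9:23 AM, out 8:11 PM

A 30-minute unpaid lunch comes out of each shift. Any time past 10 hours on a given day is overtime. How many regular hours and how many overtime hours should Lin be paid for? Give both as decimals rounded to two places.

Regular 19.77 hours, overtime 0.30 hours

Mon: 5:56 AM–10:33 AM = 4 h 37 min; less 30 min break → 4 h 7 min
Tue: 5:19 AM–11:28 AM = 6 h 9 min; less 30 min break → 5 h 39 min
Wed: 9:23 AM–8:11 PM = 10 h 48 min; less 30 min break → 10 h 18 min
Mon reg 4 h 7 min / OT 0 h 0 min; Tue reg 5 h 39 min / OT 0 h 0 min; Wed reg 10 h 0 min / OT 0 h 18 min.
Totals: regular 19 h 46 min, overtime 0 h 18 min.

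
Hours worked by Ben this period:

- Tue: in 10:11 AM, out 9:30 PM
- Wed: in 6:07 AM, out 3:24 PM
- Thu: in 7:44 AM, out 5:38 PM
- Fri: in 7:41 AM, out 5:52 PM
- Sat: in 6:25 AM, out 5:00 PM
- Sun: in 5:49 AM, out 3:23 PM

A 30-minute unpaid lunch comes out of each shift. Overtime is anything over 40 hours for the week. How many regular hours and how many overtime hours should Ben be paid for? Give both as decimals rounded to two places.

Regular 40.00 hours, overtime 17.83 hours

Tue: 10:11 AM–9:30 PM = 11 h 19 min; less 30 min break → 10 h 49 min
Wed: 6:07 AM–3:24 PM = 9 h 17 min; less 30 min break → 8 h 47 min
Thu: 7:44 AM–5:38 PM = 9 h 54 min; less 30 min break → 9 h 24 min
Fri: 7:41 AM–5:52 PM = 10 h 11 min; less 30 min break → 9 h 41 min
Sat: 6:25 AM–5:00 PM = 10 h 35 min; less 30 min break → 10 h 5 min
Sun: 5:49 AM–3:23 PM = 9 h 34 min; less 30 min break → 9 h 4 min
Total worked: 57 h 50 min = 57.83 h.
Threshold 40 h → overtime 17 h 50 min, regular 40 h 0 min.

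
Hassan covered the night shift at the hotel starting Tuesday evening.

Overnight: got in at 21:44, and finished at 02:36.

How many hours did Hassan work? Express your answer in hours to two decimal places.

Overnight: 21:44 → midnight = 2 h 16 min; midnight → 02:36 = 2 h 36 min; span 4 h 52 min

4.87 hours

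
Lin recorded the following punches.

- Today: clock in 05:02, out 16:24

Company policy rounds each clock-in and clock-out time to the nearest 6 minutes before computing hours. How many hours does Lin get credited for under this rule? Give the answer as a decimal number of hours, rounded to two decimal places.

Today: in 05:02→05:00, out 16:24→16:24; 11 h 24 min

11.40 hours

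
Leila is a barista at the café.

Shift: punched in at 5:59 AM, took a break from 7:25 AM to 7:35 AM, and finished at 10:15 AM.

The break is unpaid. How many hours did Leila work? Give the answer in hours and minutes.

4 h 6 min

Shift: 5:59 AM–10:15 AM = 4 h 16 min; less 10 min break → 4 h 6 min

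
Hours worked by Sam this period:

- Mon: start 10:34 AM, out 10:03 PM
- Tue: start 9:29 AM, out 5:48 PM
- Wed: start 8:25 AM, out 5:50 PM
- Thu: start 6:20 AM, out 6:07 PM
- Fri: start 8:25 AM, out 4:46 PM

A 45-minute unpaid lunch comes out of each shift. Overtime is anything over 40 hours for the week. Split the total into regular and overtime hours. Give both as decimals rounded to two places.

Regular 40.00 hours, overtime 5.60 hours

Mon: 10:34 AM–10:03 PM = 11 h 29 min; less 45 min break → 10 h 44 min
Tue: 9:29 AM–5:48 PM = 8 h 19 min; less 45 min break → 7 h 34 min
Wed: 8:25 AM–5:50 PM = 9 h 25 min; less 45 min break → 8 h 40 min
Thu: 6:20 AM–6:07 PM = 11 h 47 min; less 45 min break → 11 h 2 min
Fri: 8:25 AM–4:46 PM = 8 h 21 min; less 45 min break → 7 h 36 min
Total worked: 45 h 36 min = 45.60 h.
Threshold 40 h → overtime 5 h 36 min, regular 40 h 0 min.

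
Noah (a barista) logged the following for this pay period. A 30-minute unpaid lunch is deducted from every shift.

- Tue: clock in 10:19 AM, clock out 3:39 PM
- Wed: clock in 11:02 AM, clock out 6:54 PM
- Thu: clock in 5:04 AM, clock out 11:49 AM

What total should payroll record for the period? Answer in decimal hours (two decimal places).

18.45 hours

Tue: 10:19 AM–3:39 PM = 5 h 20 min; less 30 min break → 4 h 50 min
Wed: 11:02 AM–6:54 PM = 7 h 52 min; less 30 min break → 7 h 22 min
Thu: 5:04 AM–11:49 AM = 6 h 45 min; less 30 min break → 6 h 15 min
Total: 4 h 50 min + 7 h 22 min + 6 h 15 min = 18 h 27 min.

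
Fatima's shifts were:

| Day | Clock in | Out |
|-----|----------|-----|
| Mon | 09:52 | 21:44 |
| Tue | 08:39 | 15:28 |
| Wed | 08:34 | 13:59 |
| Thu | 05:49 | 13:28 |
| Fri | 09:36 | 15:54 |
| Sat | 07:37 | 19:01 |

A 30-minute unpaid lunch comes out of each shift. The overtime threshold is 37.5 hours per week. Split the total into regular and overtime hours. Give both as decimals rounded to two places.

Regular 37.50 hours, overtime 8.95 hours

Mon: 09:52–21:44 = 11 h 52 min; less 30 min break → 11 h 22 min
Tue: 08:39–15:28 = 6 h 49 min; less 30 min break → 6 h 19 min
Wed: 08:34–13:59 = 5 h 25 min; less 30 min break → 4 h 55 min
Thu: 05:49–13:28 = 7 h 39 min; less 30 min break → 7 h 9 min
Fri: 09:36–15:54 = 6 h 18 min; less 30 min break → 5 h 48 min
Sat: 07:37–19:01 = 11 h 24 min; less 30 min break → 10 h 54 min
Total worked: 46 h 27 min = 46.45 h.
Threshold 37.5 h → overtime 8 h 57 min, regular 37 h 30 min.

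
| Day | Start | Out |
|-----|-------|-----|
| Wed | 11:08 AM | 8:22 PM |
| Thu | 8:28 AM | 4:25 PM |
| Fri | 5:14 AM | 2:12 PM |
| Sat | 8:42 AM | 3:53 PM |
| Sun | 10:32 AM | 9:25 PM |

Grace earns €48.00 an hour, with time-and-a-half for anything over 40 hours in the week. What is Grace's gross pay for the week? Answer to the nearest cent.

€2223.60

Wed: 11:08 AM–8:22 PM = 9 h 14 min
Thu: 8:28 AM–4:25 PM = 7 h 57 min
Fri: 5:14 AM–2:12 PM = 8 h 58 min
Sat: 8:42 AM–3:53 PM = 7 h 11 min
Sun: 10:32 AM–9:25 PM = 10 h 53 min
Total worked: 44 h 13 min = 2653 min.
Regular 40 h 0 min = 2400 min at €48.00/h; overtime 4 h 13 min = 253 min at €72.00/h.
Pay = (2400 × €48.00 + 253 × €72.00) ÷ 60 = €2223.60.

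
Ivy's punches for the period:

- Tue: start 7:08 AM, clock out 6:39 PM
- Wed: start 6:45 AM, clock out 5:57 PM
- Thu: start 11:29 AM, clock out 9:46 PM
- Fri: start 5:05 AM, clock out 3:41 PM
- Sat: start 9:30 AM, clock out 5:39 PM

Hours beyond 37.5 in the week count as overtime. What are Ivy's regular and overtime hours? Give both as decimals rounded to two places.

Regular 37.50 hours, overtime 14.25 hours

Tue: 7:08 AM–6:39 PM = 11 h 31 min
Wed: 6:45 AM–5:57 PM = 11 h 12 min
Thu: 11:29 AM–9:46 PM = 10 h 17 min
Fri: 5:05 AM–3:41 PM = 10 h 36 min
Sat: 9:30 AM–5:39 PM = 8 h 9 min
Total worked: 51 h 45 min = 51.75 h.
Threshold 37.5 h → overtime 14 h 15 min, regular 37 h 30 min.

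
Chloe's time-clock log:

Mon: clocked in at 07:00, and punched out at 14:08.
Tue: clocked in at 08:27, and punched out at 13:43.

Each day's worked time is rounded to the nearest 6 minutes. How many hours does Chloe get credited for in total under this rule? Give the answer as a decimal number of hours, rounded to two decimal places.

12.40 hours

Mon: 07:00–14:08 = 7 h 8 min → rounds to 7 h 6 min
Tue: 08:27–13:43 = 5 h 16 min → rounds to 5 h 18 min
Total credited: 12 h 24 min.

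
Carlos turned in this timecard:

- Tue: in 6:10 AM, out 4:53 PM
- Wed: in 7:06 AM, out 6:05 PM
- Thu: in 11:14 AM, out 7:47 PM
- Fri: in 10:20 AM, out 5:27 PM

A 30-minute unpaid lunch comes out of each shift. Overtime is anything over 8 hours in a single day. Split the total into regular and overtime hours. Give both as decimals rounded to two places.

Regular 30.62 hours, overtime 4.75 hours

Tue: 6:10 AM–4:53 PM = 10 h 43 min; less 30 min break → 10 h 13 min
Wed: 7:06 AM–6:05 PM = 10 h 59 min; less 30 min break → 10 h 29 min
Thu: 11:14 AM–7:47 PM = 8 h 33 min; less 30 min break → 8 h 3 min
Fri: 10:20 AM–5:27 PM = 7 h 7 min; less 30 min break → 6 h 37 min
Tue reg 8 h 0 min / OT 2 h 13 min; Wed reg 8 h 0 min / OT 2 h 29 min; Thu reg 8 h 0 min / OT 0 h 3 min; Fri reg 6 h 37 min / OT 0 h 0 min.
Totals: regular 30 h 37 min, overtime 4 h 45 min.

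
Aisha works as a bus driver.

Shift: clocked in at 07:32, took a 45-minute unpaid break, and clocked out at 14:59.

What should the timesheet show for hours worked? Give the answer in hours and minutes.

6 h 42 min

Shift: 07:32–14:59 = 7 h 27 min; less 45 min break → 6 h 42 min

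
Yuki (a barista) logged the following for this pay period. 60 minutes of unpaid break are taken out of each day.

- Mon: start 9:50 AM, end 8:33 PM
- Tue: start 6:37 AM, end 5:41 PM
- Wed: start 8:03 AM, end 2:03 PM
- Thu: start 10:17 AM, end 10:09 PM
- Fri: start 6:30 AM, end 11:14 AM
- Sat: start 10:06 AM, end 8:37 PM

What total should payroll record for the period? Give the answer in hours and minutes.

Mon: 9:50 AM–8:33 PM = 10 h 43 min; less 60 min break → 9 h 43 min
Tue: 6:37 AM–5:41 PM = 11 h 4 min; less 60 min break → 10 h 4 min
Wed: 8:03 AM–2:03 PM = 6 h 0 min; less 60 min break → 5 h 0 min
Thu: 10:17 AM–10:09 PM = 11 h 52 min; less 60 min break → 10 h 52 min
Fri: 6:30 AM–11:14 AM = 4 h 44 min; less 60 min break → 3 h 44 min
Sat: 10:06 AM–8:37 PM = 10 h 31 min; less 60 min break → 9 h 31 min
Total: 9 h 43 min + 10 h 4 min + 5 h 0 min + 10 h 52 min + 3 h 44 min + 9 h 31 min = 48 h 54 min.

48 h 54 min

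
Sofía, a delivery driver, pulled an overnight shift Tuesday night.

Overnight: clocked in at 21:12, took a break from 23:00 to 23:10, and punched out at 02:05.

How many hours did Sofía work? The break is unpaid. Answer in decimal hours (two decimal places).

Overnight: 21:12 → midnight = 2 h 48 min; midnight → 02:05 = 2 h 5 min; span 4 h 53 min; less 10 min break → 4 h 43 min

4.72 hours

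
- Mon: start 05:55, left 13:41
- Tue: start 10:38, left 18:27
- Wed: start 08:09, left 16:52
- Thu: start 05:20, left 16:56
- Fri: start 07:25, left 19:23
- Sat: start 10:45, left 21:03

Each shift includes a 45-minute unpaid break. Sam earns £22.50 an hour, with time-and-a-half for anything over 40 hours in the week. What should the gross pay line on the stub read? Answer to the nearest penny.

Mon: 05:55–13:41 = 7 h 46 min; less 45 min break → 7 h 1 min
Tue: 10:38–18:27 = 7 h 49 min; less 45 min break → 7 h 4 min
Wed: 08:09–16:52 = 8 h 43 min; less 45 min break → 7 h 58 min
Thu: 05:20–16:56 = 11 h 36 min; less 45 min break → 10 h 51 min
Fri: 07:25–19:23 = 11 h 58 min; less 45 min break → 11 h 13 min
Sat: 10:45–21:03 = 10 h 18 min; less 45 min break → 9 h 33 min
Total worked: 53 h 40 min = 3220 min.
Regular 40 h 0 min = 2400 min at £22.50/h; overtime 13 h 40 min = 820 min at £33.75/h.
Pay = (2400 × £22.50 + 820 × £33.75) ÷ 60 = £1361.25.

£1361.25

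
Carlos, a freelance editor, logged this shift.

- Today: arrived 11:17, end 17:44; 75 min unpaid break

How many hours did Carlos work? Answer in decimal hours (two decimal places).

5.20 hours

Today: 11:17–17:44 = 6 h 27 min; less 75 min break → 5 h 12 min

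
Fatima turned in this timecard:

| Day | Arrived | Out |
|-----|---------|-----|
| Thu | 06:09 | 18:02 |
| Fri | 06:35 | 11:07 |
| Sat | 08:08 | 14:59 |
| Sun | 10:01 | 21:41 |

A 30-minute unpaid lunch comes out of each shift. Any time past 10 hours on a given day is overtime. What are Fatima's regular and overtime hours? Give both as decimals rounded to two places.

Thu: 06:09–18:02 = 11 h 53 min; less 30 min break → 11 h 23 min
Fri: 06:35–11:07 = 4 h 32 min; less 30 min break → 4 h 2 min
Sat: 08:08–14:59 = 6 h 51 min; less 30 min break → 6 h 21 min
Sun: 10:01–21:41 = 11 h 40 min; less 30 min break → 11 h 10 min
Thu reg 10 h 0 min / OT 1 h 23 min; Fri reg 4 h 2 min / OT 0 h 0 min; Sat reg 6 h 21 min / OT 0 h 0 min; Sun reg 10 h 0 min / OT 1 h 10 min.
Totals: regular 30 h 23 min, overtime 2 h 33 min.

Regular 30.38 hours, overtime 2.55 hours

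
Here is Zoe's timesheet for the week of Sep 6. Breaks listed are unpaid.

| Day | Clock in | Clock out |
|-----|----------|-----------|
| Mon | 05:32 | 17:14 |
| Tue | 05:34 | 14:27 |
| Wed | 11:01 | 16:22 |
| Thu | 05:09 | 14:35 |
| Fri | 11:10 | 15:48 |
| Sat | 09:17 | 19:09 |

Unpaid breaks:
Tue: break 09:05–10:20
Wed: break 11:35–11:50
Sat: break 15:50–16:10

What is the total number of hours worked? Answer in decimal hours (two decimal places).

Mon: 05:32–17:14 = 11 h 42 min
Tue: 05:34–14:27 = 8 h 53 min; less 75 min break → 7 h 38 min
Wed: 11:01–16:22 = 5 h 21 min; less 15 min break → 5 h 6 min
Thu: 05:09–14:35 = 9 h 26 min
Fri: 11:10–15:48 = 4 h 38 min
Sat: 09:17–19:09 = 9 h 52 min; less 20 min break → 9 h 32 min
Total: 11 h 42 min + 7 h 38 min + 5 h 6 min + 9 h 26 min + 4 h 38 min + 9 h 32 min = 48 h 2 min.

48.03 hours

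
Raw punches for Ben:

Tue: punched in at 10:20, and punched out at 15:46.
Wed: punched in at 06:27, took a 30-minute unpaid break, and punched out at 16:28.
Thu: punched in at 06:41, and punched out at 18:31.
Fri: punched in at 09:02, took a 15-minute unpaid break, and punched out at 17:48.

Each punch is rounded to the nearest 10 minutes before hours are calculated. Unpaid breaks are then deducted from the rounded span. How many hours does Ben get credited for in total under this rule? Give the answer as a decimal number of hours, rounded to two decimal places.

Tue: in 10:20→10:20, out 15:46→15:50; 5 h 30 min
Wed: in 06:27→06:30, out 16:28→16:30; 10 h 0 min − 30 min = 9 h 30 min
Thu: in 06:41→06:40, out 18:31→18:30; 11 h 50 min
Fri: in 09:02→09:00, out 17:48→17:50; 8 h 50 min − 15 min = 8 h 35 min
Total credited: 35 h 25 min.

35.42 hours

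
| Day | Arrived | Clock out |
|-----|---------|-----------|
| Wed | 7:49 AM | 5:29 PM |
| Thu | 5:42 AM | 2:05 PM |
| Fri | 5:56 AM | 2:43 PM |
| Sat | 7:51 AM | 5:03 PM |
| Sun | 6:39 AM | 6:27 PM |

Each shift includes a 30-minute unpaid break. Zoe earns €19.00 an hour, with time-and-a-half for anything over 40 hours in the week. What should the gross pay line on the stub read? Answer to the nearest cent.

€912.00

Wed: 7:49 AM–5:29 PM = 9 h 40 min; less 30 min break → 9 h 10 min
Thu: 5:42 AM–2:05 PM = 8 h 23 min; less 30 min break → 7 h 53 min
Fri: 5:56 AM–2:43 PM = 8 h 47 min; less 30 min break → 8 h 17 min
Sat: 7:51 AM–5:03 PM = 9 h 12 min; less 30 min break → 8 h 42 min
Sun: 6:39 AM–6:27 PM = 11 h 48 min; less 30 min break → 11 h 18 min
Total worked: 45 h 20 min = 2720 min.
Regular 40 h 0 min = 2400 min at €19.00/h; overtime 5 h 20 min = 320 min at €28.50/h.
Pay = (2400 × €19.00 + 320 × €28.50) ÷ 60 = €912.00.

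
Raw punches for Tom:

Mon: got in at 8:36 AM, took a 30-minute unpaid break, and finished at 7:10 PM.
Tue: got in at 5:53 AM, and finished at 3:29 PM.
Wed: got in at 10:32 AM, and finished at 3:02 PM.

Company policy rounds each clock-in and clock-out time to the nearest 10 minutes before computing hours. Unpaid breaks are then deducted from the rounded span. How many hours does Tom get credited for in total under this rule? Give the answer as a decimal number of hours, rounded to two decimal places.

24.17 hours

Mon: in 8:36 AM→8:40 AM, out 7:10 PM→7:10 PM; 10 h 30 min − 30 min = 10 h 0 min
Tue: in 5:53 AM→5:50 AM, out 3:29 PM→3:30 PM; 9 h 40 min
Wed: in 10:32 AM→10:30 AM, out 3:02 PM→3:00 PM; 4 h 30 min
Total credited: 24 h 10 min.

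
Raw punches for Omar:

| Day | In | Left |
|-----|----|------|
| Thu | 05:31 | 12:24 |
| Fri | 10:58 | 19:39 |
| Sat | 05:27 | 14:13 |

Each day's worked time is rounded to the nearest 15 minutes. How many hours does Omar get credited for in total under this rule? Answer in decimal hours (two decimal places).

Thu: 05:31–12:24 = 6 h 53 min → rounds to 7 h 0 min
Fri: 10:58–19:39 = 8 h 41 min → rounds to 8 h 45 min
Sat: 05:27–14:13 = 8 h 46 min → rounds to 8 h 45 min
Total credited: 24 h 30 min.

24.50 hours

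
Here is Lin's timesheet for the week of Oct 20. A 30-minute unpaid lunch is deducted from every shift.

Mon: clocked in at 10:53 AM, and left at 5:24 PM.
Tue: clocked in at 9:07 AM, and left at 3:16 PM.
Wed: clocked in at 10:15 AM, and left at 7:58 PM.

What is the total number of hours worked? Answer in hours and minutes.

20 h 53 min

Mon: 10:53 AM–5:24 PM = 6 h 31 min; less 30 min break → 6 h 1 min
Tue: 9:07 AM–3:16 PM = 6 h 9 min; less 30 min break → 5 h 39 min
Wed: 10:15 AM–7:58 PM = 9 h 43 min; less 30 min break → 9 h 13 min
Total: 6 h 1 min + 5 h 39 min + 9 h 13 min = 20 h 53 min.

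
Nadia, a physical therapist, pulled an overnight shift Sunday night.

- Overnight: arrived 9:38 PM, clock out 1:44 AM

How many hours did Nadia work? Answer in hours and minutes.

Overnight: 9:38 PM → midnight = 2 h 22 min; midnight → 1:44 AM = 1 h 44 min; span 4 h 6 min

4 h 6 min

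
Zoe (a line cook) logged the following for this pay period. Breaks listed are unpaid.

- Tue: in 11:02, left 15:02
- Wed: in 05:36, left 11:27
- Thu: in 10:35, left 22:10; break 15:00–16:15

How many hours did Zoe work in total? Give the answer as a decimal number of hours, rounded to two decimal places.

Tue: 11:02–15:02 = 4 h 0 min
Wed: 05:36–11:27 = 5 h 51 min
Thu: 10:35–22:10 = 11 h 35 min; less 75 min break → 10 h 20 min
Total: 4 h 0 min + 5 h 51 min + 10 h 20 min = 20 h 11 min.

20.18 hours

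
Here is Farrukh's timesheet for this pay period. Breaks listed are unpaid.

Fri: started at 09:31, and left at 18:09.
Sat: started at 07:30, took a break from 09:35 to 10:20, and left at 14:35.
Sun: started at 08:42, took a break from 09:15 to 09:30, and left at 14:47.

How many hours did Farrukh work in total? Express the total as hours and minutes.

20 h 48 min

Fri: 09:31–18:09 = 8 h 38 min
Sat: 07:30–14:35 = 7 h 5 min; less 45 min break → 6 h 20 min
Sun: 08:42–14:47 = 6 h 5 min; less 15 min break → 5 h 50 min
Total: 8 h 38 min + 6 h 20 min + 5 h 50 min = 20 h 48 min.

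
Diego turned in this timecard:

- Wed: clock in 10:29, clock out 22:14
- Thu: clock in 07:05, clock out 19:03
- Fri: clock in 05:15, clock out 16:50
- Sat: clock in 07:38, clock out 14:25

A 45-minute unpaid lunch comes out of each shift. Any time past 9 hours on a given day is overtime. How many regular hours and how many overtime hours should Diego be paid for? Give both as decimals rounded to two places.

Wed: 10:29–22:14 = 11 h 45 min; less 45 min break → 11 h 0 min
Thu: 07:05–19:03 = 11 h 58 min; less 45 min break → 11 h 13 min
Fri: 05:15–16:50 = 11 h 35 min; less 45 min break → 10 h 50 min
Sat: 07:38–14:25 = 6 h 47 min; less 45 min break → 6 h 2 min
Wed reg 9 h 0 min / OT 2 h 0 min; Thu reg 9 h 0 min / OT 2 h 13 min; Fri reg 9 h 0 min / OT 1 h 50 min; Sat reg 6 h 2 min / OT 0 h 0 min.
Totals: regular 33 h 2 min, overtime 6 h 3 min.

Regular 33.03 hours, overtime 6.05 hours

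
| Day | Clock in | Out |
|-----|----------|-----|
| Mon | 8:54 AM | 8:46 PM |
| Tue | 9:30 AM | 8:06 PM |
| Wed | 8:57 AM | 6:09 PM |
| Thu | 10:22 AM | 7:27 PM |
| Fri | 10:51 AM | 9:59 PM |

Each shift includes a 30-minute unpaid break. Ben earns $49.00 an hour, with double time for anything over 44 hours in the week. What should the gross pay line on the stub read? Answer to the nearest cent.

Mon: 8:54 AM–8:46 PM = 11 h 52 min; less 30 min break → 11 h 22 min
Tue: 9:30 AM–8:06 PM = 10 h 36 min; less 30 min break → 10 h 6 min
Wed: 8:57 AM–6:09 PM = 9 h 12 min; less 30 min break → 8 h 42 min
Thu: 10:22 AM–7:27 PM = 9 h 5 min; less 30 min break → 8 h 35 min
Fri: 10:51 AM–9:59 PM = 11 h 8 min; less 30 min break → 10 h 38 min
Total worked: 49 h 23 min = 2963 min.
Regular 44 h 0 min = 2640 min at $49.00/h; overtime 5 h 23 min = 323 min at $98.00/h.
Pay = (2640 × $49.00 + 323 × $98.00) ÷ 60 = $2683.57.

$2683.57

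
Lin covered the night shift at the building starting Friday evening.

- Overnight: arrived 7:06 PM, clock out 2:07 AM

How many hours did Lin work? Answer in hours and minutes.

Overnight: 7:06 PM → midnight = 4 h 54 min; midnight → 2:07 AM = 2 h 7 min; span 7 h 1 min

7 h 1 min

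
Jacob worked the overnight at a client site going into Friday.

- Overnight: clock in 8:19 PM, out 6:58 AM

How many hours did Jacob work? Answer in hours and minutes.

10 h 39 min

Overnight: 8:19 PM → midnight = 3 h 41 min; midnight → 6:58 AM = 6 h 58 min; span 10 h 39 min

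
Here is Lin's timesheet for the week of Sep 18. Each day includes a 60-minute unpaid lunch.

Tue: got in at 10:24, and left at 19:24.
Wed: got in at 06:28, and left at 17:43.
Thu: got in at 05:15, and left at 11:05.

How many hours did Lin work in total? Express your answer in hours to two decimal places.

Tue: 10:24–19:24 = 9 h 0 min; less 60 min break → 8 h 0 min
Wed: 06:28–17:43 = 11 h 15 min; less 60 min break → 10 h 15 min
Thu: 05:15–11:05 = 5 h 50 min; less 60 min break → 4 h 50 min
Total: 8 h 0 min + 10 h 15 min + 4 h 50 min = 23 h 5 min.

23.08 hours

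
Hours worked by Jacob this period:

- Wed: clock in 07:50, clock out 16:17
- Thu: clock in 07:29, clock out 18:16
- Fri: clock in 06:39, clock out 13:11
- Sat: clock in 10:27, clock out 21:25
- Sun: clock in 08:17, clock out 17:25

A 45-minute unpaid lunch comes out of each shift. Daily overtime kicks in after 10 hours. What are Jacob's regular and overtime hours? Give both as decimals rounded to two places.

Regular 41.87 hours, overtime 0.25 hours

Wed: 07:50–16:17 = 8 h 27 min; less 45 min break → 7 h 42 min
Thu: 07:29–18:16 = 10 h 47 min; less 45 min break → 10 h 2 min
Fri: 06:39–13:11 = 6 h 32 min; less 45 min break → 5 h 47 min
Sat: 10:27–21:25 = 10 h 58 min; less 45 min break → 10 h 13 min
Sun: 08:17–17:25 = 9 h 8 min; less 45 min break → 8 h 23 min
Wed reg 7 h 42 min / OT 0 h 0 min; Thu reg 10 h 0 min / OT 0 h 2 min; Fri reg 5 h 47 min / OT 0 h 0 min; Sat reg 10 h 0 min / OT 0 h 13 min; Sun reg 8 h 23 min / OT 0 h 0 min.
Totals: regular 41 h 52 min, overtime 0 h 15 min.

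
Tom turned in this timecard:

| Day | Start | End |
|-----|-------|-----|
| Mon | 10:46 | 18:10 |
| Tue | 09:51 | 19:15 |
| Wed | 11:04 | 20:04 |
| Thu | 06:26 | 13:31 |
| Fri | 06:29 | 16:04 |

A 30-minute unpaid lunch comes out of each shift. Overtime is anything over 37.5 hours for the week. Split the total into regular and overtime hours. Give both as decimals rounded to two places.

Mon: 10:46–18:10 = 7 h 24 min; less 30 min break → 6 h 54 min
Tue: 09:51–19:15 = 9 h 24 min; less 30 min break → 8 h 54 min
Wed: 11:04–20:04 = 9 h 0 min; less 30 min break → 8 h 30 min
Thu: 06:26–13:31 = 7 h 5 min; less 30 min break → 6 h 35 min
Fri: 06:29–16:04 = 9 h 35 min; less 30 min break → 9 h 5 min
Total worked: 39 h 58 min = 39.97 h.
Threshold 37.5 h → overtime 2 h 28 min, regular 37 h 30 min.

Regular 37.50 hours, overtime 2.47 hours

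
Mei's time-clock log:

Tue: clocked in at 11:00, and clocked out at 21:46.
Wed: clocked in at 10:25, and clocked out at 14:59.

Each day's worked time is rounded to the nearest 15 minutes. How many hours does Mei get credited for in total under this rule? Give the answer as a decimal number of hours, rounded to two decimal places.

15.25 hours

Tue: 11:00–21:46 = 10 h 46 min → rounds to 10 h 45 min
Wed: 10:25–14:59 = 4 h 34 min → rounds to 4 h 30 min
Total credited: 15 h 15 min.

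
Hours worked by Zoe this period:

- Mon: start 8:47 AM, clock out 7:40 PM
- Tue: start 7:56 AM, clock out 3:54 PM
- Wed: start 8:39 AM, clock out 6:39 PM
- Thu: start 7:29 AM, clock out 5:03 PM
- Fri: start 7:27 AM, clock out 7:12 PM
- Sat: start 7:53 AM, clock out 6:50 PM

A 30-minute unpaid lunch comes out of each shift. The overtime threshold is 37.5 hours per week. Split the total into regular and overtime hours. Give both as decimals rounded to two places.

Mon: 8:47 AM–7:40 PM = 10 h 53 min; less 30 min break → 10 h 23 min
Tue: 7:56 AM–3:54 PM = 7 h 58 min; less 30 min break → 7 h 28 min
Wed: 8:39 AM–6:39 PM = 10 h 0 min; less 30 min break → 9 h 30 min
Thu: 7:29 AM–5:03 PM = 9 h 34 min; less 30 min break → 9 h 4 min
Fri: 7:27 AM–7:12 PM = 11 h 45 min; less 30 min break → 11 h 15 min
Sat: 7:53 AM–6:50 PM = 10 h 57 min; less 30 min break → 10 h 27 min
Total worked: 58 h 7 min = 58.12 h.
Threshold 37.5 h → overtime 20 h 37 min, regular 37 h 30 min.

Regular 37.50 hours, overtime 20.62 hours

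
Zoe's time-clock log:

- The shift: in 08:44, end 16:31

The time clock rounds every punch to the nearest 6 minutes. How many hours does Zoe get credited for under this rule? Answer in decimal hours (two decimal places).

The shift: in 08:44→08:42, out 16:31→16:30; 7 h 48 min

7.80 hours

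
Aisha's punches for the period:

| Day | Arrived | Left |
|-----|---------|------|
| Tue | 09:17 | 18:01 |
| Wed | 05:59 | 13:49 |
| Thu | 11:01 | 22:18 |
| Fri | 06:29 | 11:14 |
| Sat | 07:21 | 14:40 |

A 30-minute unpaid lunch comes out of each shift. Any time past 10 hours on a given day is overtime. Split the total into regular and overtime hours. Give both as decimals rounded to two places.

Tue: 09:17–18:01 = 8 h 44 min; less 30 min break → 8 h 14 min
Wed: 05:59–13:49 = 7 h 50 min; less 30 min break → 7 h 20 min
Thu: 11:01–22:18 = 11 h 17 min; less 30 min break → 10 h 47 min
Fri: 06:29–11:14 = 4 h 45 min; less 30 min break → 4 h 15 min
Sat: 07:21–14:40 = 7 h 19 min; less 30 min break → 6 h 49 min
Tue reg 8 h 14 min / OT 0 h 0 min; Wed reg 7 h 20 min / OT 0 h 0 min; Thu reg 10 h 0 min / OT 0 h 47 min; Fri reg 4 h 15 min / OT 0 h 0 min; Sat reg 6 h 49 min / OT 0 h 0 min.
Totals: regular 36 h 38 min, overtime 0 h 47 min.

Regular 36.63 hours, overtime 0.78 hours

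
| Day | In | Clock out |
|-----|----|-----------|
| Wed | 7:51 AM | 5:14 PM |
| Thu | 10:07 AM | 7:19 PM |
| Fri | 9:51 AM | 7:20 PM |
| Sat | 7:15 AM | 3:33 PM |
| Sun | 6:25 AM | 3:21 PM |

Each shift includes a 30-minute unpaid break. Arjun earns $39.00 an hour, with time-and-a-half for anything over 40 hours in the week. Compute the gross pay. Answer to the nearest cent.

Wed: 7:51 AM–5:14 PM = 9 h 23 min; less 30 min break → 8 h 53 min
Thu: 10:07 AM–7:19 PM = 9 h 12 min; less 30 min break → 8 h 42 min
Fri: 9:51 AM–7:20 PM = 9 h 29 min; less 30 min break → 8 h 59 min
Sat: 7:15 AM–3:33 PM = 8 h 18 min; less 30 min break → 7 h 48 min
Sun: 6:25 AM–3:21 PM = 8 h 56 min; less 30 min break → 8 h 26 min
Total worked: 42 h 48 min = 2568 min.
Regular 40 h 0 min = 2400 min at $39.00/h; overtime 2 h 48 min = 168 min at $58.50/h.
Pay = (2400 × $39.00 + 168 × $58.50) ÷ 60 = $1723.80.

$1723.80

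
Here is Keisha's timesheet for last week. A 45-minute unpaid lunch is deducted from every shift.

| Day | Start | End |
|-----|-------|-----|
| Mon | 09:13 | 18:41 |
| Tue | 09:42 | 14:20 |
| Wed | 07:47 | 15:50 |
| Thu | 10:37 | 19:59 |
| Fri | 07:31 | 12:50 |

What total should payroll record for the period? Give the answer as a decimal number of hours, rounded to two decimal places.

Mon: 09:13–18:41 = 9 h 28 min; less 45 min break → 8 h 43 min
Tue: 09:42–14:20 = 4 h 38 min; less 45 min break → 3 h 53 min
Wed: 07:47–15:50 = 8 h 3 min; less 45 min break → 7 h 18 min
Thu: 10:37–19:59 = 9 h 22 min; less 45 min break → 8 h 37 min
Fri: 07:31–12:50 = 5 h 19 min; less 45 min break → 4 h 34 min
Total: 8 h 43 min + 3 h 53 min + 7 h 18 min + 8 h 37 min + 4 h 34 min = 33 h 5 min.

33.08 hours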